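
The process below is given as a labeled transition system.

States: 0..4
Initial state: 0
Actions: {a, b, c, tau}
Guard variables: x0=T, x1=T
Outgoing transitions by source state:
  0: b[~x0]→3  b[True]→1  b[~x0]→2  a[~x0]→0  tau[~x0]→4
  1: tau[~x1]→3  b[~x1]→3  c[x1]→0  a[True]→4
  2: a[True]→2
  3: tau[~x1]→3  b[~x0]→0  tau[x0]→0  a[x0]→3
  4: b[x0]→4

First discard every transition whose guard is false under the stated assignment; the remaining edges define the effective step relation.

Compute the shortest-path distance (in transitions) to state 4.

Layered search for 4:
  depth 0: {0}
  depth 1: {1}
  depth 2: {4}
4 enters at depth 2; path b·a

Answer: 2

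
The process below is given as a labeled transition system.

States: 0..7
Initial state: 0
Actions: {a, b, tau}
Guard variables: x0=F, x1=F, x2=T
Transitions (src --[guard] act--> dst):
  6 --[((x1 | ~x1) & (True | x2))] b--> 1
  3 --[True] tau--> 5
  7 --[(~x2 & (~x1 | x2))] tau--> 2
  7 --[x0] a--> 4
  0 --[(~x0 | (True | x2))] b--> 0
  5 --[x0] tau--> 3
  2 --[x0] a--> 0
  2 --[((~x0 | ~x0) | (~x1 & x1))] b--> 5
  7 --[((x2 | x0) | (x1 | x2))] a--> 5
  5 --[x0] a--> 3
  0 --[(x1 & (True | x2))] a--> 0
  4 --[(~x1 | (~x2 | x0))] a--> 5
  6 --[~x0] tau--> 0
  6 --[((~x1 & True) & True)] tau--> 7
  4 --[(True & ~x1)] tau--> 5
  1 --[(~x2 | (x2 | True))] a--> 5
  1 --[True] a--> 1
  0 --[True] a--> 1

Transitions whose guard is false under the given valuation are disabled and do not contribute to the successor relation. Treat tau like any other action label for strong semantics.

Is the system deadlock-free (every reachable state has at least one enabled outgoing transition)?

R = {0,1,5}
  0: a→1  b→0  [2 out]
  1: a→1  a→5  [2 out]
  5: ∅  [STUCK]
Path to 5: a·a

Answer: DEADLOCK at state 5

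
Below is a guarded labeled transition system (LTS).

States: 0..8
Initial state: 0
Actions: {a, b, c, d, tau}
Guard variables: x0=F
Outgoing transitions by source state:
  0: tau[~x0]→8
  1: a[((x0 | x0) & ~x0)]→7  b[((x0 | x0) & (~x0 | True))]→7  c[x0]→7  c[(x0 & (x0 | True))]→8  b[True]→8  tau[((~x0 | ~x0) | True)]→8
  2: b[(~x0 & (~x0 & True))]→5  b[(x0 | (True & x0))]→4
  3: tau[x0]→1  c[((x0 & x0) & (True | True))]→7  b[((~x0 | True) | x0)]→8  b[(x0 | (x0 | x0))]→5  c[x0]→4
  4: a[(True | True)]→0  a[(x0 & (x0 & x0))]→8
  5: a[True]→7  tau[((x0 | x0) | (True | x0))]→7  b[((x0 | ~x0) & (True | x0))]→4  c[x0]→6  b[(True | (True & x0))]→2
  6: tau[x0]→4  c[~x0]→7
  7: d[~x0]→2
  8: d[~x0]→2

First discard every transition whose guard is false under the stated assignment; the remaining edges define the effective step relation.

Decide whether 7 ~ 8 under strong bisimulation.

Compute ~ classes (split until stable):
  P[0] = {{0,1,2,3,4,5,6,7,8}}
  P[1] = {{0},{1},{2,3},{4},{5},{6},{7,8}}
  P[2] = {{0},{1},{2},{3},{4},{5},{6},{7,8}}
Fixed point at round 3; 8 class(es).
class of 7: {7,8}; class of 8: {7,8}

Answer: BISIMILAR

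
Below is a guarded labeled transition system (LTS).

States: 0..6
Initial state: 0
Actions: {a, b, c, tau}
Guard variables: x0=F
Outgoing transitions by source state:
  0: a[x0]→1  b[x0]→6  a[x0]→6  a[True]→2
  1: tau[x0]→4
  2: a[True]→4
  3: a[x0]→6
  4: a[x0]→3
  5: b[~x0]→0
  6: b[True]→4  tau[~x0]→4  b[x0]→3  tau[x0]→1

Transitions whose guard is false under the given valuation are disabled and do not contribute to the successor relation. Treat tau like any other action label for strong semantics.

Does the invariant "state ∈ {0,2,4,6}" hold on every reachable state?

Answer: INVARIANT HOLDS

Trace:
Allowed set {0,2,4,6}
Reach set: {0,2,4}
  0: safe
  2: safe
  4: safe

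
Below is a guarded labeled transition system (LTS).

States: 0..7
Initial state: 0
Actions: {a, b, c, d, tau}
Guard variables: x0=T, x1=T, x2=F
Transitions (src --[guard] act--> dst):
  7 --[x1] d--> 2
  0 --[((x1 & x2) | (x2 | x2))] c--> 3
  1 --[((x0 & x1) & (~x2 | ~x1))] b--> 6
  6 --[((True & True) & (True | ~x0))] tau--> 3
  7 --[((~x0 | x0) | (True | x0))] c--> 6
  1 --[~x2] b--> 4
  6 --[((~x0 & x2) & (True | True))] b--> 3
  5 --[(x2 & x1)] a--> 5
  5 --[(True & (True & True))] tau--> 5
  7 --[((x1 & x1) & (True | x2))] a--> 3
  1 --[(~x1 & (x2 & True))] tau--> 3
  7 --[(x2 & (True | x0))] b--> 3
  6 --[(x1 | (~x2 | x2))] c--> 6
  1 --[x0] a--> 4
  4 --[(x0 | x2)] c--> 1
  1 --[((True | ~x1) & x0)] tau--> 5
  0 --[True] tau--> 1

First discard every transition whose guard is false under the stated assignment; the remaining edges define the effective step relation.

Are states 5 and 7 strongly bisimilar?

Compute ~ classes (split until stable):
  round 0: {{0,1,2,3,4,5,6,7}}
  round 1: {{0,5},{1},{2,3},{4},{6},{7}}
  round 2: {{0},{1},{2,3},{4},{5},{6},{7}}
7 equivalence class(es) (converged in 3)
5∈{5}, 7∈{7}

Answer: NOT BISIMILAR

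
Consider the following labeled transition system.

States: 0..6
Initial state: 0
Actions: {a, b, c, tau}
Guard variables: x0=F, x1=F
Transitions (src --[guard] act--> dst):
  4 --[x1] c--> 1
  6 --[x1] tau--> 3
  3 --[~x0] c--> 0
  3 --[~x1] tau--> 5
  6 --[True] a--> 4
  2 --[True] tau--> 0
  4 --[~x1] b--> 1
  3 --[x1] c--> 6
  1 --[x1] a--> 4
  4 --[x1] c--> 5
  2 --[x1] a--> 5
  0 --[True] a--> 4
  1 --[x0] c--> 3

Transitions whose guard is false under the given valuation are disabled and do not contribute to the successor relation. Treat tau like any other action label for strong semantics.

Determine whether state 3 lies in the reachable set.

Guard filter leaves 6 enabled edge(s).
depth 0: {0}
depth 1: {4}  cumulative {0,4}
depth 2: {1}  cumulative {0,1,4}
Reach set: {0,1,4}

Answer: UNREACHABLE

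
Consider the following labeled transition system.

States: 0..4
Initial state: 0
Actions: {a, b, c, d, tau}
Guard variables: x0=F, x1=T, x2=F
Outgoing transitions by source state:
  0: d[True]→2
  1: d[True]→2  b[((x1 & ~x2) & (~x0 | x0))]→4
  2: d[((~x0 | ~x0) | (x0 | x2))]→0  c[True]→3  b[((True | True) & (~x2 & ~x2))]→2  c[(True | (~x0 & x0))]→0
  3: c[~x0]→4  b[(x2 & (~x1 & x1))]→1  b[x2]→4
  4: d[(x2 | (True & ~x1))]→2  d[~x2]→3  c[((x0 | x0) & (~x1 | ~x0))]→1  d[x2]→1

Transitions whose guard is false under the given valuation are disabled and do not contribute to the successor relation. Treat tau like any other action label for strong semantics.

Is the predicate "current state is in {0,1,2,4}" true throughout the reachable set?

Safe = {0,1,2,4}
Reachable = {0,2,3,4}
  0: safe
  2: safe
  3: VIOLATES
  4: safe
reach 3 via d·c — violates

Answer: INVARIANT VIOLATED at state 3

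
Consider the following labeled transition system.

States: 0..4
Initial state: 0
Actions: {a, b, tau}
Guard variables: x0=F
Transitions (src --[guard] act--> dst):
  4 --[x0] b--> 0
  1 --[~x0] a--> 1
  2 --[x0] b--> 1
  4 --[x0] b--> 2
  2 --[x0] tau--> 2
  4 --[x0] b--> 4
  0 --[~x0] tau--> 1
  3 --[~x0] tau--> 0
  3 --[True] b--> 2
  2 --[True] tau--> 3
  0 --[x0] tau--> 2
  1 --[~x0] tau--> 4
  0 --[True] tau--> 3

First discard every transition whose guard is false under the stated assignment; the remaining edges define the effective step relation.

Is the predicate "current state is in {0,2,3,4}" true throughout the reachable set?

Allowed set {0,2,3,4}
Reach set: {0,1,2,3,4}
  0: safe
  1: VIOLATES
  2: safe
  3: safe
  4: safe
counterexample path to 1: tau

Answer: INVARIANT VIOLATED at state 1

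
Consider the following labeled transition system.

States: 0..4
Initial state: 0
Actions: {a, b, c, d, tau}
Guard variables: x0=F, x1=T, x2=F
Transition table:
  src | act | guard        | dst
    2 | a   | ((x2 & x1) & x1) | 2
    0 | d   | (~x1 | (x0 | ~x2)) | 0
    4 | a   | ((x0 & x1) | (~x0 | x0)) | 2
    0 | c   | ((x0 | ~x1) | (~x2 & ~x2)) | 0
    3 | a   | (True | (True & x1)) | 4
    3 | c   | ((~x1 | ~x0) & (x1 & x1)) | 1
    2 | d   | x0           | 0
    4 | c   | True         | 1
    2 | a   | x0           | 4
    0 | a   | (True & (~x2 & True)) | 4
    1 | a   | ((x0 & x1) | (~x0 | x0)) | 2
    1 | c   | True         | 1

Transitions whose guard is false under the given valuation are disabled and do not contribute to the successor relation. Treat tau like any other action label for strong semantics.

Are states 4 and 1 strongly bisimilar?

Answer: BISIMILAR

Trace:
Compute ~ classes (split until stable):
  P[0] = {{0,1,2,3,4}}
  P[1] = {{0},{1,3,4},{2}}
  P[2] = {{0},{1,4},{2},{3}}
stable after 3 split(s): 4 block(s)
class of 4: {1,4}; class of 1: {1,4}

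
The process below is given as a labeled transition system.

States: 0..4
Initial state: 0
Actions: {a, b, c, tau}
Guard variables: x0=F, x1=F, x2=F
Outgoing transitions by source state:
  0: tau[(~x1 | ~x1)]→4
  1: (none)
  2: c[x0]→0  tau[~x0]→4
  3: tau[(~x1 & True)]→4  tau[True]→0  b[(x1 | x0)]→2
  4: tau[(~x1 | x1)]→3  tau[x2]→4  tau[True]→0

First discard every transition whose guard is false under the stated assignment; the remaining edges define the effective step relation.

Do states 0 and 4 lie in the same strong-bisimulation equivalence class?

Answer: BISIMILAR

Working:
Bisimulation quotient by refinement:
  round 0: {{0,1,2,3,4}}
  round 1: {{0,2,3,4},{1}}
Fixed point at round 2; 2 class(es).
0∈{0,2,3,4}, 4∈{0,2,3,4}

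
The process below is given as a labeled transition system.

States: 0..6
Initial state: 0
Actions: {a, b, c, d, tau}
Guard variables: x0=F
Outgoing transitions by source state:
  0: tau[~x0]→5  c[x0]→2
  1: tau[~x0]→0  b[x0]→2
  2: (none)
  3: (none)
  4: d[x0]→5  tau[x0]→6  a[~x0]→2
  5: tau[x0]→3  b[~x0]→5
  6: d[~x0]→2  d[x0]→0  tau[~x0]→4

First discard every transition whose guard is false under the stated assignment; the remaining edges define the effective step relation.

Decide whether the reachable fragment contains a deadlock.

Reachable = {0,5}
  0: tau→5  [1 out]
  5: b→5  [1 out]

Answer: DEADLOCK-FREE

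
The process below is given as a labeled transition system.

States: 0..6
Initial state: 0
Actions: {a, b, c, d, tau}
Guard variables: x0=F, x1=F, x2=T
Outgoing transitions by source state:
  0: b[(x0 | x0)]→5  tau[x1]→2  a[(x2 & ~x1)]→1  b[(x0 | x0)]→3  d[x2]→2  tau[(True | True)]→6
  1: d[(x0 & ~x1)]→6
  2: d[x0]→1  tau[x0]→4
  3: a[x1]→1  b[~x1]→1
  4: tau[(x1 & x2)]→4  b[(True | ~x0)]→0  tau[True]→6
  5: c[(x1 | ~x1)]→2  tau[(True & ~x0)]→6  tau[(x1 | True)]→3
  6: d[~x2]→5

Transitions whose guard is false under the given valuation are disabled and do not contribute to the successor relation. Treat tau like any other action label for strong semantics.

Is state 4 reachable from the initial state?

Answer: UNREACHABLE

Working:
Guard filter leaves 9 enabled edge(s).
L0 = {0}
L1 = {1,2,6}  cumulative {0,1,2,6}
R = {0,1,2,6}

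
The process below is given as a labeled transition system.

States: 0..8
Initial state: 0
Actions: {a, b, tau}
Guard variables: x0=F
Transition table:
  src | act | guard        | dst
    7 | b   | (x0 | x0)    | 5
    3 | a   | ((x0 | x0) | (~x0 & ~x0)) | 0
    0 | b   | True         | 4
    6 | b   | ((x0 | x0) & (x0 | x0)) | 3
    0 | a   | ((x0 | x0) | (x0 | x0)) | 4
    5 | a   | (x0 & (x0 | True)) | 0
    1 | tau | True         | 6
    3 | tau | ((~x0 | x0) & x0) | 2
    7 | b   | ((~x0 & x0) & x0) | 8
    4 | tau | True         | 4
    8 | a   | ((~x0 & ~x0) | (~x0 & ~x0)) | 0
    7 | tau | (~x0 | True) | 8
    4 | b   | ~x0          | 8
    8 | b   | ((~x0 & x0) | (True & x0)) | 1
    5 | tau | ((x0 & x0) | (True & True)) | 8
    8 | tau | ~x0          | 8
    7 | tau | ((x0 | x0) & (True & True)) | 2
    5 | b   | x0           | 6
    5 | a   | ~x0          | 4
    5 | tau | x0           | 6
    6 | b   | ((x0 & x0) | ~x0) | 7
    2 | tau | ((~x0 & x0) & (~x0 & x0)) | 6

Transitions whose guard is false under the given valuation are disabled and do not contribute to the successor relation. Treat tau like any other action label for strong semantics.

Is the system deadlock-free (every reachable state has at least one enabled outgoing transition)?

R = {0,4,8}
  0: b→4  [deg 1]
  4: b→8  tau→4  [deg 2]
  8: a→0  tau→8  [deg 2]

Answer: DEADLOCK-FREE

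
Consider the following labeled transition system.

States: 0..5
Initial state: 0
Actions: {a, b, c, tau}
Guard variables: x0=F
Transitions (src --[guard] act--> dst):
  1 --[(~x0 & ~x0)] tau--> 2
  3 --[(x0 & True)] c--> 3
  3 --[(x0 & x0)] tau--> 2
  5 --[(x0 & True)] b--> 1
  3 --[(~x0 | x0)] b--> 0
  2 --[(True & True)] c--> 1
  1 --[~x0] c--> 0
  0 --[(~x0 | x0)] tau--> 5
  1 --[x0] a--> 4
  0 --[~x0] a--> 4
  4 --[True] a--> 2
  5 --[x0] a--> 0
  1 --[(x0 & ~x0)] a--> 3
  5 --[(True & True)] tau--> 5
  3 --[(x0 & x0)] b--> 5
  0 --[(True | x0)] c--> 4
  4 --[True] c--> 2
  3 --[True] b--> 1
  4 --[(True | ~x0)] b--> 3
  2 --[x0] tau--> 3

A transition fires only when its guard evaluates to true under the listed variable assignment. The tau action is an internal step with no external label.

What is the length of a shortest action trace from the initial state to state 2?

Answer: 2

Trace:
Breadth-first toward 2:
  L0 = {0}
  L1 = {4,5}
  L2 = {2,3}
first hit 2 at d=2 via a·a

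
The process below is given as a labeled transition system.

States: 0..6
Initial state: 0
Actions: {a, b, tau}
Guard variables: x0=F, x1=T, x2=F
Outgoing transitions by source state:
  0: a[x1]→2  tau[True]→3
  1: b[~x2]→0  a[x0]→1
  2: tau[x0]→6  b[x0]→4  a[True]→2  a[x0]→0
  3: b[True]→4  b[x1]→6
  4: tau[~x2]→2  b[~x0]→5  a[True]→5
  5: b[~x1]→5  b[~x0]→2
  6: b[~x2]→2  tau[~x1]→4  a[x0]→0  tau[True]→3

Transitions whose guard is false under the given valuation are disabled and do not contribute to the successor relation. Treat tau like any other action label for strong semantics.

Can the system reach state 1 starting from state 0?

Answer: UNREACHABLE

Working:
After dropping false guards: 12 live edges.
L0 = {0}
L1 = {2,3}  now seen {0,2,3}
L2 = {4,6}  now seen {0,2,3,4,6}
L3 = {5}  now seen {0,2,3,4,5,6}
Reach set: {0,2,3,4,5,6}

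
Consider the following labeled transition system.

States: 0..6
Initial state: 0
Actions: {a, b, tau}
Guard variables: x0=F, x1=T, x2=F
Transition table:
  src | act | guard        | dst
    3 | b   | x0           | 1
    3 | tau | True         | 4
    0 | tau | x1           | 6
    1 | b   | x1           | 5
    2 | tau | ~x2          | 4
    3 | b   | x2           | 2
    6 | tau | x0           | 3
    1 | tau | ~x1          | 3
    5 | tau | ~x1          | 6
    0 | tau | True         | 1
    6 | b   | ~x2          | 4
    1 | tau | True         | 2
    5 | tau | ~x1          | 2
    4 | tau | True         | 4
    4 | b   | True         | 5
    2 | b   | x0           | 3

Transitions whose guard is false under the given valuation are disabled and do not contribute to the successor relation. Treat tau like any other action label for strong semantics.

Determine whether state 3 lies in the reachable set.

9 transition(s) survive guard evaluation.
L0 = {0}
L1 = {1,6}  now seen {0,1,6}
L2 = {2,4,5}  now seen {0,1,2,4,5,6}
Reach set: {0,1,2,4,5,6}

Answer: UNREACHABLE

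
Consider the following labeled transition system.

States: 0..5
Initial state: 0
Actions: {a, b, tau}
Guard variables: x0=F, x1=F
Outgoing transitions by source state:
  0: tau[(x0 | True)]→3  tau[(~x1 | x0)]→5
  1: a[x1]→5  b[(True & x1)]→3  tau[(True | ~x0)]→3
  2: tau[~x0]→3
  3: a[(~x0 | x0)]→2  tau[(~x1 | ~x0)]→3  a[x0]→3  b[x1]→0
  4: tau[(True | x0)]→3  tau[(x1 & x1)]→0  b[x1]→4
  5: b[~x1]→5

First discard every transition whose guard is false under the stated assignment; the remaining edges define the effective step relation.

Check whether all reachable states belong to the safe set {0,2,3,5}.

Answer: INVARIANT HOLDS

Trace:
Safe = {0,2,3,5}
R = {0,2,3,5}
  0: safe
  2: safe
  3: safe
  5: safe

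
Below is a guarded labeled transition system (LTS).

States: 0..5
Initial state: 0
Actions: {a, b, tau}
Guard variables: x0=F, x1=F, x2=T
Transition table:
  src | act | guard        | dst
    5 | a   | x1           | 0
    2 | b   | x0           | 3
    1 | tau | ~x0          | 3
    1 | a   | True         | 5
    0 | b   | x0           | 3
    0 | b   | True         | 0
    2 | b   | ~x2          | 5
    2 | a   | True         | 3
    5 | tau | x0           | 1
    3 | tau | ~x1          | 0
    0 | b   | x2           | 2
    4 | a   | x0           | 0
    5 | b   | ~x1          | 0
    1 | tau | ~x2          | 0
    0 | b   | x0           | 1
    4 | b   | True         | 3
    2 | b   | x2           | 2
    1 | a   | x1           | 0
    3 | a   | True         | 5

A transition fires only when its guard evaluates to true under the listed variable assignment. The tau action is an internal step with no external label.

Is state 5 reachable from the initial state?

Guard filter leaves 10 enabled edge(s).
Layer 0: {0}
Layer 1: {2}  total {0,2}
Layer 2: {3}  total {0,2,3}
Layer 3: {5}  total {0,2,3,5}
Reachable = {0,2,3,5}
witness 5: b·a·a

Answer: REACHABLE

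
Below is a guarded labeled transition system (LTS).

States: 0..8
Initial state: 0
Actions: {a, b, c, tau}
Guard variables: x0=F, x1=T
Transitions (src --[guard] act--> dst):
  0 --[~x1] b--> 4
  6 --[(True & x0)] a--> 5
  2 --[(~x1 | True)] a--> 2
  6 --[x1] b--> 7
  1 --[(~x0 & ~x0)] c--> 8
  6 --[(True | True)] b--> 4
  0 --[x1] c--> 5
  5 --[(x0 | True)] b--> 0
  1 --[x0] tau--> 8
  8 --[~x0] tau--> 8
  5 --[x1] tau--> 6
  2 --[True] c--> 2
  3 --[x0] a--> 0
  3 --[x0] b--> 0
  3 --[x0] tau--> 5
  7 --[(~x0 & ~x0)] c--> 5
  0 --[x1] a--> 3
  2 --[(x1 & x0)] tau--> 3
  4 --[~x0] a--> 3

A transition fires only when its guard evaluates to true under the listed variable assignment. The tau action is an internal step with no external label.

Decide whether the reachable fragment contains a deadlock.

Answer: DEADLOCK at state 3

Trace:
Reach set: {0,3,4,5,6,7}
  0: a→3  c→5  [deg 2]
  3: ∅  [no exit]
  4: a→3  [deg 1]
  5: b→0  tau→6  [deg 2]
  6: b→4  b→7  [deg 2]
  7: c→5  [deg 1]
Path to 3: a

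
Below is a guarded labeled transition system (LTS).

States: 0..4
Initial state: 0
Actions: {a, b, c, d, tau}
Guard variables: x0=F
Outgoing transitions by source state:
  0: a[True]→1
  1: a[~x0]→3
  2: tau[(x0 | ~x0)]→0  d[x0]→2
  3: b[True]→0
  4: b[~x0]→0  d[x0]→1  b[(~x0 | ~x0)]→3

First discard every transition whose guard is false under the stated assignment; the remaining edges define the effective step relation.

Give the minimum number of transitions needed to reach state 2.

Answer: UNREACHABLE

Analysis:
Layered search for 2:
  L0 = {0}
  L1 = {1}
  L2 = {3}
2 never appears.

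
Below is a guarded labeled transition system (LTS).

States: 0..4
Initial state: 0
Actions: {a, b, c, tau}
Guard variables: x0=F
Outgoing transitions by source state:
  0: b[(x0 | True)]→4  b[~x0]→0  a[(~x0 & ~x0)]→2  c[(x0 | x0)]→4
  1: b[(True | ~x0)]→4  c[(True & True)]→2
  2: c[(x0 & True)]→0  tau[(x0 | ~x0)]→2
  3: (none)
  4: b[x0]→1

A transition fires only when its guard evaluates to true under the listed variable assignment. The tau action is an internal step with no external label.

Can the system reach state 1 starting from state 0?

6 transition(s) survive guard evaluation.
L0 = {0}
L1 = {2,4}  cumulative {0,2,4}
Reach set: {0,2,4}

Answer: UNREACHABLE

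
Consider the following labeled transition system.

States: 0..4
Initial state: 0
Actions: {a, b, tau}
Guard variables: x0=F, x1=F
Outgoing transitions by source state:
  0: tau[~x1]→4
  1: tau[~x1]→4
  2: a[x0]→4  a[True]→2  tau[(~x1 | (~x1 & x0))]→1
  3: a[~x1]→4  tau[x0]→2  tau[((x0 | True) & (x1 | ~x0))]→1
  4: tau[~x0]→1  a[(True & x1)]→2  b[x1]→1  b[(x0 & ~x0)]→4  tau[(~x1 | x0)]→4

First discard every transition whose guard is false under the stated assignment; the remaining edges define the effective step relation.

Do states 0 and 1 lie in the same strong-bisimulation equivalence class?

Answer: BISIMILAR

Analysis:
Bisimulation quotient by refinement:
  π0 = {{0,1,2,3,4}}
  π1 = {{0,1,4},{2,3}}
  π2 = {{0,1,4},{2},{3}}
stable after 3 split(s): 3 block(s)
class of 0: {0,1,4}; class of 1: {0,1,4}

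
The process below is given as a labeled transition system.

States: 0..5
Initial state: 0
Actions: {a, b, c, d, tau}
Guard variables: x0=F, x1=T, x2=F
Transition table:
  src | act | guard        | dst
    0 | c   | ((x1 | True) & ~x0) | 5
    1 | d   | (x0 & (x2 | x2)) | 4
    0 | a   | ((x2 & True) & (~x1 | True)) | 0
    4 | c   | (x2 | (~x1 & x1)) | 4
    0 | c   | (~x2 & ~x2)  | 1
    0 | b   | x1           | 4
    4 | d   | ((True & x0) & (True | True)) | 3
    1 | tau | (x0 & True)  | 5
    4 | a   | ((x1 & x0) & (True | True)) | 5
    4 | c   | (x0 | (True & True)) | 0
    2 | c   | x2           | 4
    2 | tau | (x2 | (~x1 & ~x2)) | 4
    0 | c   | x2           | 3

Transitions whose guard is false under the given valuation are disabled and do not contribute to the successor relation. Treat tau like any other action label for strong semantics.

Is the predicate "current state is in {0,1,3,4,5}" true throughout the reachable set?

Safe = {0,1,3,4,5}
R = {0,1,4,5}
  0: safe
  1: safe
  4: safe
  5: safe

Answer: INVARIANT HOLDS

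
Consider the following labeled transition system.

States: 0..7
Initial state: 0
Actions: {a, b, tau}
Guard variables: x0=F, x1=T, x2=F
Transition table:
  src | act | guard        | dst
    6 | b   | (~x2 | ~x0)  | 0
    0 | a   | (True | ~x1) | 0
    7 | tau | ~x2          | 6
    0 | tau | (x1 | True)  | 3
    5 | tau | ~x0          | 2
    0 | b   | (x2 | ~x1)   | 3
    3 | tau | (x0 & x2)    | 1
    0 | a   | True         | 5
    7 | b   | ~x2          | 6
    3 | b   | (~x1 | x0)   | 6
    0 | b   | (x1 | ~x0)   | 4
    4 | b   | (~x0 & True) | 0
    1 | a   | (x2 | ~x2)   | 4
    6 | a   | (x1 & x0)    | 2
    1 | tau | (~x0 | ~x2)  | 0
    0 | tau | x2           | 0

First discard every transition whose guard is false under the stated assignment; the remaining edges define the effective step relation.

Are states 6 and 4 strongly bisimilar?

Answer: BISIMILAR

Analysis:
Bisimulation quotient by refinement:
  P[0] = {{0,1,2,3,4,5,6,7}}
  P[1] = {{0},{1},{2,3},{4,6},{5},{7}}
Fixed point at round 2; 6 class(es).
6∈{4,6}, 4∈{4,6}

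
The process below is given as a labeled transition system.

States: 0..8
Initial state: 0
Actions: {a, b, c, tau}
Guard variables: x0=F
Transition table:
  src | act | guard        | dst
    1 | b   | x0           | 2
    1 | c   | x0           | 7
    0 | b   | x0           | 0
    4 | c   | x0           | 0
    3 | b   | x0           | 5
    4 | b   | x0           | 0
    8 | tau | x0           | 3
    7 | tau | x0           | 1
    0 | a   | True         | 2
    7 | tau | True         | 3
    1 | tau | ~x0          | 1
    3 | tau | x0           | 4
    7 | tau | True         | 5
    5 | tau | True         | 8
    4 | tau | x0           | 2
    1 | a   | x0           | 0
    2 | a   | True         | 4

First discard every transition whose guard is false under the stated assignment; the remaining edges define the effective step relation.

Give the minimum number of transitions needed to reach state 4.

Answer: 2

Working:
Layered search for 4:
  Layer 0: {0}
  Layer 1: {2}
  Layer 2: {4}
4 enters at depth 2; path a·a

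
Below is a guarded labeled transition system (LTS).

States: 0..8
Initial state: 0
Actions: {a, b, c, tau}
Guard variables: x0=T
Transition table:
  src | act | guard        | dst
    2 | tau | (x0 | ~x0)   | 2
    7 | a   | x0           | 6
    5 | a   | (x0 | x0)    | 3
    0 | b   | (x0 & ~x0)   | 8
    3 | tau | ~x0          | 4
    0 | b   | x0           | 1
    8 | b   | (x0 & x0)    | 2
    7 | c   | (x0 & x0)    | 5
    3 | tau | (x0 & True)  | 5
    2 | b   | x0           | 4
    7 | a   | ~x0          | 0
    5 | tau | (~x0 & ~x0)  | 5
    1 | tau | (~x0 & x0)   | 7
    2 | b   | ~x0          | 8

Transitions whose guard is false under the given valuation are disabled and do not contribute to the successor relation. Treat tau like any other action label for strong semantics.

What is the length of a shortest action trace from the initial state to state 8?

Layered search for 8:
  depth 0: {0}
  depth 1: {1}
8 never appears.

Answer: UNREACHABLE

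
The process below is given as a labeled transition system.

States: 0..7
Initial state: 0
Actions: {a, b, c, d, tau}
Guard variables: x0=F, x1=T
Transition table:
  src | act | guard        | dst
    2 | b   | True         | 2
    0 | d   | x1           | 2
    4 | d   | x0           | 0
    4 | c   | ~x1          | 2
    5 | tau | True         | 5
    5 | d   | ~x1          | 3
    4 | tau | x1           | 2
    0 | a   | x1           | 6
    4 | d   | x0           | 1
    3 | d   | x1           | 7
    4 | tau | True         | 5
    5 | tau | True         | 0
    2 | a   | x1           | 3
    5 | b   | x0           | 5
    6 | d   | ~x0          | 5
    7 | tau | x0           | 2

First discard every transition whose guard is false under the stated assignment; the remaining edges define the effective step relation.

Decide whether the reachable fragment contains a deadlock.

Answer: DEADLOCK at state 7

Analysis:
R = {0,2,3,5,6,7}
  0: a→6  d→2  [2 exit(s)]
  2: a→3  b→2  [2 exit(s)]
  3: d→7  [1 exit(s)]
  5: tau→0  tau→5  [2 exit(s)]
  6: d→5  [1 exit(s)]
  7: ∅  [STUCK]
trace reaching 7: d·a·d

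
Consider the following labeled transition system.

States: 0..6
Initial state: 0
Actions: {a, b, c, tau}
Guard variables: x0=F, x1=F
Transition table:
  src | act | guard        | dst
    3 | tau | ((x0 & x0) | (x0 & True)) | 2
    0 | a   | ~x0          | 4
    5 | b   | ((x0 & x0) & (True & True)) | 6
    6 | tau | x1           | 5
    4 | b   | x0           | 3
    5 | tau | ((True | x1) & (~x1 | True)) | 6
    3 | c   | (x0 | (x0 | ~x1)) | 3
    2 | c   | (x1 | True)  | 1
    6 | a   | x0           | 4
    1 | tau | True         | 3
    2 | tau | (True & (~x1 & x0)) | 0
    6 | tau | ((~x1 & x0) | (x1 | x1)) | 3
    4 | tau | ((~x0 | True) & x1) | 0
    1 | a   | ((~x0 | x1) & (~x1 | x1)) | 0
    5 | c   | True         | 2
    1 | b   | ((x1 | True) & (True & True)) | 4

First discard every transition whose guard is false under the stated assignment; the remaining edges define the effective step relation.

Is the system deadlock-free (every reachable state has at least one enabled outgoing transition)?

Reachable = {0,4}
  0: a→4  [deg 1]
  4: ∅  [STUCK]
Path to 4: a

Answer: DEADLOCK at state 4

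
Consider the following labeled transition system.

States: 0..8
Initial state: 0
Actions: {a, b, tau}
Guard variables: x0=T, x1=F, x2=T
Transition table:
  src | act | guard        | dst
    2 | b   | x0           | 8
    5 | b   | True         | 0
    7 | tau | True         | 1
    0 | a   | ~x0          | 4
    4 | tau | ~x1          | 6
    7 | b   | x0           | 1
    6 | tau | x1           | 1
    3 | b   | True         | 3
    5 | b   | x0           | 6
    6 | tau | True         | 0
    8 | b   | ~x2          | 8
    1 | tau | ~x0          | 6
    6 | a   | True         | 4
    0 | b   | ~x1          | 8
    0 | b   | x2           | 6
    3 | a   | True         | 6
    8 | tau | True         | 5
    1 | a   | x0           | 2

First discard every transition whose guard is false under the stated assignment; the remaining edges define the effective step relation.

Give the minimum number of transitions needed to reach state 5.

Answer: 2

Trace:
BFS to 5:
  depth 0: {0}
  depth 1: {6,8}
  depth 2: {4,5}
first hit 5 at d=2 via b·tau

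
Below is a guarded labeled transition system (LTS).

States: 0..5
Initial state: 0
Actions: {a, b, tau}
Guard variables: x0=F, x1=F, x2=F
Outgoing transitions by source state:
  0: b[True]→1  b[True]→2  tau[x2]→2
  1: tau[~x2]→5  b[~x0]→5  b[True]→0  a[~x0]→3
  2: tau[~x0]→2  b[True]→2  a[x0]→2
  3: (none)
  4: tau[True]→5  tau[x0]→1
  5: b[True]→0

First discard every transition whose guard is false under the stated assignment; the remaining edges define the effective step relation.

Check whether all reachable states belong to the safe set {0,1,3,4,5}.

Allowed set {0,1,3,4,5}
Reach set: {0,1,2,3,5}
  0: safe
  1: safe
  2: VIOLATES
  3: safe
  5: safe
reach 2 via b — violates

Answer: INVARIANT VIOLATED at state 2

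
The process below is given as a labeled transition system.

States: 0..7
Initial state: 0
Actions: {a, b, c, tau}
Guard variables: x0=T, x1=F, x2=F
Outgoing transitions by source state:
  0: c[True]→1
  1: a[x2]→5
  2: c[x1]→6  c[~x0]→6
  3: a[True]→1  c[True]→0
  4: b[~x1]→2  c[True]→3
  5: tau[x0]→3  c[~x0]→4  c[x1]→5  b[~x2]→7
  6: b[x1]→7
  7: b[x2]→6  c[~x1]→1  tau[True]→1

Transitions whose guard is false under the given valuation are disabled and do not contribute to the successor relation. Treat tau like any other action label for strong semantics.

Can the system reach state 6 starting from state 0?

Answer: UNREACHABLE

Analysis:
9 transition(s) survive guard evaluation.
Layer 0: {0}
Layer 1: {1}  now seen {0,1}
Reachable = {0,1}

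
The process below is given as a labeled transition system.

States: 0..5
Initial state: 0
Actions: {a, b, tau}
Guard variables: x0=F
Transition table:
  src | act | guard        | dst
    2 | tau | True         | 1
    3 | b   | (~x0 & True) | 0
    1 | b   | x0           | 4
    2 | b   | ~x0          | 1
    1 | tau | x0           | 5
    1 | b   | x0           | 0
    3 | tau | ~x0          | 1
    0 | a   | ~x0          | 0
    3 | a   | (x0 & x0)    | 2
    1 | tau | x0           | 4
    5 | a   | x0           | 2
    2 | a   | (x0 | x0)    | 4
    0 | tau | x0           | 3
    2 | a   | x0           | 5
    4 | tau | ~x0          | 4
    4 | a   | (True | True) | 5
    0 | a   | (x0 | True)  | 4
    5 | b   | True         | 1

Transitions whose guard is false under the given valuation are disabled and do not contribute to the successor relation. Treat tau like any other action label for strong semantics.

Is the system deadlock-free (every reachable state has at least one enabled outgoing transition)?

Reachable = {0,1,4,5}
  0: a→0  a→4  [2 out]
  1: ∅  [no exit]
  4: a→5  tau→4  [2 out]
  5: b→1  [1 out]
Path to 1: a·a·b

Answer: DEADLOCK at state 1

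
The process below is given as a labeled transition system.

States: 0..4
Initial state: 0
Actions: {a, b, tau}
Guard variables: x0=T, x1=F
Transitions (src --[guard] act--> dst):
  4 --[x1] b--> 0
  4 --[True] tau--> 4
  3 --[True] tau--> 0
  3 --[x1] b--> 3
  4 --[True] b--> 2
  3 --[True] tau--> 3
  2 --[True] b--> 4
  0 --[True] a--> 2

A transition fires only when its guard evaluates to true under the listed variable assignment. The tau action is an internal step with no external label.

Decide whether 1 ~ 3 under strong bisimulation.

Answer: NOT BISIMILAR

Analysis:
Refine partition for ~:
  round 0: {{0,1,2,3,4}}
  round 1: {{0},{1},{2},{3},{4}}
stable after 2 split(s): 5 block(s)
1∈{1}, 3∈{3}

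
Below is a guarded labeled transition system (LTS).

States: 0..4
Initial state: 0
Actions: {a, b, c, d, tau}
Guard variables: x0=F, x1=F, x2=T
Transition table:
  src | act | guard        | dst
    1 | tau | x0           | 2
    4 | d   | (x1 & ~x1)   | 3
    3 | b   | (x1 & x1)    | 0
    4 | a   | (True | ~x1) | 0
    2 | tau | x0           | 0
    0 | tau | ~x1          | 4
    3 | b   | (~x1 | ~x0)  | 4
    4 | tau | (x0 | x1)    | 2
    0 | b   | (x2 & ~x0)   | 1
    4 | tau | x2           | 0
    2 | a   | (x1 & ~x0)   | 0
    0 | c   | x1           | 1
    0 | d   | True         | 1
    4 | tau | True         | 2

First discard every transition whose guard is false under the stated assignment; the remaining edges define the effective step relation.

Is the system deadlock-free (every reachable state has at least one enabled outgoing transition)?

Answer: DEADLOCK at state 1

Working:
Reachable = {0,1,2,4}
  0: b→1  d→1  tau→4  [3 out]
  1: ∅  [no exit]
  2: ∅  [no exit]
  4: a→0  tau→0  tau→2  [3 out]
Path to 1: b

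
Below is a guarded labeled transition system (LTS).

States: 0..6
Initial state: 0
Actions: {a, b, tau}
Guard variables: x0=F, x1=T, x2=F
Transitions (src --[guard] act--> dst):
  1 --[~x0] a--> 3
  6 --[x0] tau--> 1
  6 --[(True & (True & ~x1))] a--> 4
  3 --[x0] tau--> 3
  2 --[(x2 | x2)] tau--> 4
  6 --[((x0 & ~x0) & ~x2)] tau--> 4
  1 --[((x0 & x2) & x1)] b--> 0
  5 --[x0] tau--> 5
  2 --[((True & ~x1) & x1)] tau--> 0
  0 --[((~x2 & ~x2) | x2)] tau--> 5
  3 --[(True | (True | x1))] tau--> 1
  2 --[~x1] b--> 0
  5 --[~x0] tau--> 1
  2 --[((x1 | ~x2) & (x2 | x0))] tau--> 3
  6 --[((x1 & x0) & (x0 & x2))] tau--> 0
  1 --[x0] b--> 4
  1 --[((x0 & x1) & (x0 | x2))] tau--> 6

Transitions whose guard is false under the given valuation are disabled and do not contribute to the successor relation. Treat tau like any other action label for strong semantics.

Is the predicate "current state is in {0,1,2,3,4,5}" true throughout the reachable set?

Safe = {0,1,2,3,4,5}
Reachable = {0,1,3,5}
  0: ok
  1: ok
  3: ok
  5: ok

Answer: INVARIANT HOLDS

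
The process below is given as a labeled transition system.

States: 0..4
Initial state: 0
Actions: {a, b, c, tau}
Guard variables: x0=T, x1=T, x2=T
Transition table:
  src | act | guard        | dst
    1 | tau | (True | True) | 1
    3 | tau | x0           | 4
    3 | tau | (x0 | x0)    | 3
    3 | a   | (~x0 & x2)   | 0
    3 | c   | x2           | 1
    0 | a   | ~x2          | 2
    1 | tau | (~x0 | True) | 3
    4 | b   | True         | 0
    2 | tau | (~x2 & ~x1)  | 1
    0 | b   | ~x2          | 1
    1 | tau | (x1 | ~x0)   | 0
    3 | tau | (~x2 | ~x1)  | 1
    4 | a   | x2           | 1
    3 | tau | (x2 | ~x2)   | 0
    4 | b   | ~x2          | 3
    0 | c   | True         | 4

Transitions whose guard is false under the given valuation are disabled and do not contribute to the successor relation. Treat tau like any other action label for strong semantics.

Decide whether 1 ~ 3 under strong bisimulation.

Bisimulation quotient by refinement:
  round 0: {{0,1,2,3,4}}
  round 1: {{0},{1},{2},{3},{4}}
stable after 2 split(s): 5 block(s)
1∈{1}, 3∈{3}

Answer: NOT BISIMILAR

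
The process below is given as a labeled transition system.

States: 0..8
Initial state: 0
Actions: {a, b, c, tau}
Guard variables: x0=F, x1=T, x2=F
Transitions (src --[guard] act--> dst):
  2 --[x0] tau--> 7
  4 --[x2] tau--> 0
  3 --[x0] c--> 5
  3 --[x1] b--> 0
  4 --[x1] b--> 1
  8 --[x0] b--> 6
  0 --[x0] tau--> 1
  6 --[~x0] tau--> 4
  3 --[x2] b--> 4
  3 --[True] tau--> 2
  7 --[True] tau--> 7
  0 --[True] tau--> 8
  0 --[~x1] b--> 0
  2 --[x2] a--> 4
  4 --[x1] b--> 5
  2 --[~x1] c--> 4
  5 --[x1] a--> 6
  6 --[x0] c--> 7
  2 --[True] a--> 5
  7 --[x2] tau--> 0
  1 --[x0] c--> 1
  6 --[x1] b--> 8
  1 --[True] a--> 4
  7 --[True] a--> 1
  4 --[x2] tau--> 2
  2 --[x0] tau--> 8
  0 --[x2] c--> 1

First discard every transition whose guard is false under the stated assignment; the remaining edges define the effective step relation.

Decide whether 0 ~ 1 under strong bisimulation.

Compute ~ classes (split until stable):
  round 0: {{0,1,2,3,4,5,6,7,8}}
  round 1: {{0},{1,2,5},{3,6},{4},{7},{8}}
  round 2: {{0},{1},{2},{3},{4},{5},{6},{7},{8}}
stable after 3 split(s): 9 block(s)
[0]={0}  [1]={1}

Answer: NOT BISIMILAR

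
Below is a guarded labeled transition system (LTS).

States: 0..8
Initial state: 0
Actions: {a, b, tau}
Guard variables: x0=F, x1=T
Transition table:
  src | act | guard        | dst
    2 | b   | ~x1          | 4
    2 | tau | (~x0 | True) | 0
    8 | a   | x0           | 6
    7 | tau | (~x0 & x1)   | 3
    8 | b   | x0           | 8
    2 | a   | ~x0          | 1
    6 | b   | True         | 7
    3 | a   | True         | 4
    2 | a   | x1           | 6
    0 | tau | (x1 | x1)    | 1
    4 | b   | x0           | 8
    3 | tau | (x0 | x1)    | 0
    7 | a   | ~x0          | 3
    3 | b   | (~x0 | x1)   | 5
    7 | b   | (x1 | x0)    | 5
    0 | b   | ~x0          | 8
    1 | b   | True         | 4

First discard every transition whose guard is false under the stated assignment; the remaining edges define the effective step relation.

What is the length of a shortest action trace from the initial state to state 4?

Answer: 2

Working:
Breadth-first toward 4:
  depth 0: {0}
  depth 1: {1,8}
  depth 2: {4}
4 enters at depth 2; path tau·b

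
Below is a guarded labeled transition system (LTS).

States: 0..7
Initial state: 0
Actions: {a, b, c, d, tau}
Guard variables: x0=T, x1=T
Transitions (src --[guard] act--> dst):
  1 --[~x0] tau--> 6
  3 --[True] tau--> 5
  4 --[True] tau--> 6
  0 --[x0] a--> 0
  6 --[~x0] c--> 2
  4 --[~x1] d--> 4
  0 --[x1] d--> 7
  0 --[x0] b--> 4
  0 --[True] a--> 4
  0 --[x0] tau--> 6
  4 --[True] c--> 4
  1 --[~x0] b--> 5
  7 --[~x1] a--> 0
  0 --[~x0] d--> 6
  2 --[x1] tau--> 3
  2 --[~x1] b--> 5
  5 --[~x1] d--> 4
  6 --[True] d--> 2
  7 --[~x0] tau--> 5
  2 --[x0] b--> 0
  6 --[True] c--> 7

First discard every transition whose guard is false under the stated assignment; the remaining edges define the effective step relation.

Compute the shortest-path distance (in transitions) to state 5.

Layered search for 5:
  depth 0: {0}
  depth 1: {4,6,7}
  depth 2: {2}
  depth 3: {3}
  depth 4: {5}
depth(5)=4, e.g. tau·d·tau·tau

Answer: 4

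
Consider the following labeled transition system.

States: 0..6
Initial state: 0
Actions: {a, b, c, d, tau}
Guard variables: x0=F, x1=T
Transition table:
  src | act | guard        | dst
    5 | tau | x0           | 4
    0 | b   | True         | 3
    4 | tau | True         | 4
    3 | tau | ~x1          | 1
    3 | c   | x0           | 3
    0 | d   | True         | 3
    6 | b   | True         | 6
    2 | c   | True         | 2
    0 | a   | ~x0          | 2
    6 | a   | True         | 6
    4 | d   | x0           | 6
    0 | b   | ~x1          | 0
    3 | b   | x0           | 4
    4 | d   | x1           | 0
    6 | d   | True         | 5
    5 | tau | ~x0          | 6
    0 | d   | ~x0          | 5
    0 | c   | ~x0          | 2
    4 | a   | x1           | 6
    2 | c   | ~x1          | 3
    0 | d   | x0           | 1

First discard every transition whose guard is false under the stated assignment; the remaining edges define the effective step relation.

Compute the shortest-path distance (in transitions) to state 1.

Answer: UNREACHABLE

Working:
Layered search for 1:
  depth 0: {0}
  depth 1: {2,3,5}
  depth 2: {6}
1 never appears.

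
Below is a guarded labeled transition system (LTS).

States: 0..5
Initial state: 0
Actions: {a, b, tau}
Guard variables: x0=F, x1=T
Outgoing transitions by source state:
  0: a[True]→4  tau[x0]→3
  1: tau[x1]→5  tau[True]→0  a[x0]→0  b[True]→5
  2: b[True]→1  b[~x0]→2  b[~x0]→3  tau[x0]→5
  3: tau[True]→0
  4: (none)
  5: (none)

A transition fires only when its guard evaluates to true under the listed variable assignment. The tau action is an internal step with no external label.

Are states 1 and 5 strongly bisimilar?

Refine partition for ~:
  round 0: {{0,1,2,3,4,5}}
  round 1: {{0},{1},{2},{3},{4,5}}
Fixed point at round 2; 5 class(es).
1∈{1}, 5∈{4,5}

Answer: NOT BISIMILAR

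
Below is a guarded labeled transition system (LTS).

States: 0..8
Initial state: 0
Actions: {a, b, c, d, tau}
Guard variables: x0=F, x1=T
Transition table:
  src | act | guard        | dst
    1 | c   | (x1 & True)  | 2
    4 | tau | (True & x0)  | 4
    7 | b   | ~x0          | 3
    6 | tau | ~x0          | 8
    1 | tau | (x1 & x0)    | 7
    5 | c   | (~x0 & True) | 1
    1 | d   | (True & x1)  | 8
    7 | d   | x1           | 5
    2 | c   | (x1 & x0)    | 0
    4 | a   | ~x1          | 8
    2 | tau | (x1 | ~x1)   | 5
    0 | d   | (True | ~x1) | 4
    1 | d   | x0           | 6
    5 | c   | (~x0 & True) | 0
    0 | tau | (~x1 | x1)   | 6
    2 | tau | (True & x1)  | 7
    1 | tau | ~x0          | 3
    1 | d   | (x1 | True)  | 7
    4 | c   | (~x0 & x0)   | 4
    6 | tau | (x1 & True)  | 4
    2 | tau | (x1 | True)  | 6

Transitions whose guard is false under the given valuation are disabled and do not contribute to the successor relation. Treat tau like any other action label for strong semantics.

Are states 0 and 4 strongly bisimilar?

Bisimulation quotient by refinement:
  P[0] = {{0,1,2,3,4,5,6,7,8}}
  P[1] = {{0},{1},{2,6},{3,4,8},{5},{7}}
  P[2] = {{0},{1},{2},{3,4,8},{5},{6},{7}}
7 equivalence class(es) (converged in 3)
0∈{0}, 4∈{3,4,8}

Answer: NOT BISIMILAR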